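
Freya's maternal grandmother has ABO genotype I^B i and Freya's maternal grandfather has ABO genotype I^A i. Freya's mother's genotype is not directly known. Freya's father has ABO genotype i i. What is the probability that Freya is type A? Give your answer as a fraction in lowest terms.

1/4

Freya's mother's ABO genotype from I^B i × I^A i: 1/4 I^A I^B, 1/4 I^A i, 1/4 I^B i, 1/4 i i.
Crossing each possibility with the father i i and summing P(type A): 1/4·1/2 + 1/4·1/2 + 1/4·0 + 1/4·0 = 1/4.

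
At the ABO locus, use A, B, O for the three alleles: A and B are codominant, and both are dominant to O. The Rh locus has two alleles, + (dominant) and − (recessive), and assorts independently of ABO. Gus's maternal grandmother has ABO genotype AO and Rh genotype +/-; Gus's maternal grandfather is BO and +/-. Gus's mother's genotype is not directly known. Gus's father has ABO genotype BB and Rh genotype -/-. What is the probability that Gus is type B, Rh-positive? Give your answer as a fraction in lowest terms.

3/8

Gus's mother's ABO genotype from AO × BO: 1/4 AB, 1/4 AO, 1/4 BO, 1/4 OO.
Crossing each possibility with the father BB and summing P(type B): 1/4·1/2 + 1/4·1/2 + 1/4·1 + 1/4·1 = 3/4.
Similarly for Rh via the mother's Rh distribution: P(Rh+) = 1/2.
Independent loci: 3/4 × 1/2 = 3/8.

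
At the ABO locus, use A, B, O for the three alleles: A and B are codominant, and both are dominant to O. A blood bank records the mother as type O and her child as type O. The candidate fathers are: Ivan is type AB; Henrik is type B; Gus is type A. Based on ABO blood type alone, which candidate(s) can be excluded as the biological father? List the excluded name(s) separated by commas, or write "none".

Ivan

A candidate is excluded only if no genotype consistent with his phenotype could produce a type O child with a type O mother.
Ivan (type AB): no genotype consistent with that phenotype can produce a type-O child with a type-O mother.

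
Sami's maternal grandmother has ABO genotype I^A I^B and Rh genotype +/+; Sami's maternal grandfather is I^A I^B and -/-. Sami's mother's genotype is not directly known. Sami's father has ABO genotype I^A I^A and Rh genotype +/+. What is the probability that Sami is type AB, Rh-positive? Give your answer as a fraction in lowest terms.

1/2

Sami's mother's ABO genotype from I^A I^B × I^A I^B: 1/4 I^A I^A, 1/2 I^A I^B, 1/4 I^B I^B.
Crossing each possibility with the father I^A I^A and summing P(type AB): 1/4·0 + 1/2·1/2 + 1/4·1 = 1/2.
Similarly for Rh via the mother's Rh distribution: P(Rh+) = 1.
Independent loci: 1/2 × 1 = 1/2.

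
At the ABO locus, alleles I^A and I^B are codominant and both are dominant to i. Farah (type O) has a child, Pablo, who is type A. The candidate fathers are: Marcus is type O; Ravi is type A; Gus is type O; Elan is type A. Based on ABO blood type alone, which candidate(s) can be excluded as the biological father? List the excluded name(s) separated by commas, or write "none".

A candidate is excluded only if no genotype consistent with his phenotype could produce a type A child with a type O mother.
Marcus (type O): no genotype consistent with that phenotype can produce a type-A child with a type-O mother.
Gus (type O): no genotype consistent with that phenotype can produce a type-A child with a type-O mother.

Marcus, Gus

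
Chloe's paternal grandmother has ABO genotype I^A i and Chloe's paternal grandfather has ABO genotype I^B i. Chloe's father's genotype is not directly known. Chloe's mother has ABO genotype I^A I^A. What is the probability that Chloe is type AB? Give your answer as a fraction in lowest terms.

1/4

Chloe's father's ABO genotype from I^A i × I^B i: 1/4 I^A I^B, 1/4 I^A i, 1/4 I^B i, 1/4 i i.
Crossing each possibility with the mother I^A I^A and summing P(type AB): 1/4·1/2 + 1/4·0 + 1/4·1/2 + 1/4·0 = 1/4.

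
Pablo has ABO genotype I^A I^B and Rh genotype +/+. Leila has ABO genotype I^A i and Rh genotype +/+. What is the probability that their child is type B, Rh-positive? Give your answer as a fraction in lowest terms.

ABO cross I^A I^B × I^A i → offspring phenotypes: 1/2 A, 1/4 B, 1/4 AB.
Rh cross +/+ × +/+ → 1 Rh+.
Independent loci: P(type B, Rh-positive) = 1/4 × 1 = 1/4.

1/4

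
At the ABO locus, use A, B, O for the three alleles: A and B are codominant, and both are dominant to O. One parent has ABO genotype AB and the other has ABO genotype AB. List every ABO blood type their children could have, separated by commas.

Gametes from AB × AB give offspring ABO genotypes AA, AB, BB, i.e. phenotypes A, B, AB.

A, B, AB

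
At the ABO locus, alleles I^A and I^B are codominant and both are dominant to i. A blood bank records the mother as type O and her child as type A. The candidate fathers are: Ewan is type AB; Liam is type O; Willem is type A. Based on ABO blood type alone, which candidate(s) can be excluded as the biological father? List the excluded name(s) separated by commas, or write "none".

A candidate is excluded only if no genotype consistent with his phenotype could produce a type A child with a type O mother.
Liam (type O): no genotype consistent with that phenotype can produce a type-A child with a type-O mother.

Liam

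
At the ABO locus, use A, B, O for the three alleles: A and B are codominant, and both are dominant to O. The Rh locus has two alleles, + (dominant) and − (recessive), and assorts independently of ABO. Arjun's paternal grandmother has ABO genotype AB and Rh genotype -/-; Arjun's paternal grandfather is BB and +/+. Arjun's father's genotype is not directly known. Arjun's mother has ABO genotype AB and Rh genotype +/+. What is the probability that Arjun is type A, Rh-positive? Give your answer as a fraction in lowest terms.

1/8

Arjun's father's ABO genotype from AB × BB: 1/2 AB, 1/2 BB.
Crossing each possibility with the mother AB and summing P(type A): 1/2·1/4 + 1/2·0 = 1/8.
Similarly for Rh via the father's Rh distribution: P(Rh+) = 1.
Independent loci: 1/8 × 1 = 1/8.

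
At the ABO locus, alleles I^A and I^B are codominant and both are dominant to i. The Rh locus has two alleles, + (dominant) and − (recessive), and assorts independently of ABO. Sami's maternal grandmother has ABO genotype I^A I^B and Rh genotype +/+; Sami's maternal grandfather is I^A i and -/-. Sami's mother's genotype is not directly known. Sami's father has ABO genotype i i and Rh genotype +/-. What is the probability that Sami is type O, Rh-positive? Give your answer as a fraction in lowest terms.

3/16

Sami's mother's ABO genotype from I^A I^B × I^A i: 1/4 I^A I^A, 1/4 I^A I^B, 1/4 I^A i, 1/4 I^B i.
Crossing each possibility with the father i i and summing P(type O): 1/4·0 + 1/4·0 + 1/4·1/2 + 1/4·1/2 = 1/4.
Similarly for Rh via the mother's Rh distribution: P(Rh+) = 3/4.
Independent loci: 1/4 × 3/4 = 3/16.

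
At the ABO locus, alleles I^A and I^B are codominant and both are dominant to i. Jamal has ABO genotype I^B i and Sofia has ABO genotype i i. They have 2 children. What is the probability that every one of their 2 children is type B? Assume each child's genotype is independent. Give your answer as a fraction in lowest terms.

ABO cross I^B i × i i → 1/2 O, 1/2 B.
So P(type B) = 1/2 per child.
All 2 independent: (1/2)^2 = 1/4.

1/4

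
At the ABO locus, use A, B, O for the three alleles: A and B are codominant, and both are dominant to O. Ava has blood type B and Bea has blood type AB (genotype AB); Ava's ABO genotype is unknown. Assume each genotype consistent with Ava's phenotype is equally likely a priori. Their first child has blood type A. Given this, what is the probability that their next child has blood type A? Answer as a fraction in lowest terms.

1/4

Possible genotypes: Ava ∈ {BB, BO}; Bea ∈ {AB}.
Weight each parental genotype pair by prior × P(type-A child):
  BO × AB: posterior weight 1; P(next child type A) = 1/4.
Weighted sum = 1/4.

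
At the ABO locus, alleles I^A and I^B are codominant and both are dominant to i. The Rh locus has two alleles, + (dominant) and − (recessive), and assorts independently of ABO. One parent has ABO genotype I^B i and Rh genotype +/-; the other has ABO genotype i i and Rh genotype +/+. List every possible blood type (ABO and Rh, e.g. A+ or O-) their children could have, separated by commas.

O+, B+

Gametes from I^B i × i i give offspring ABO genotypes I^B i, i i, i.e. phenotypes O, B.
Rh cross +/- × +/+ → phenotypes Rh+.
Combining independently: O+, B+.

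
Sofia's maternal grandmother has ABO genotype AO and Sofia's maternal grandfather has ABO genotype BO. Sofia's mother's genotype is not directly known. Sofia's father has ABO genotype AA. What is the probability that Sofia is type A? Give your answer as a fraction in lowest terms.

Sofia's mother's ABO genotype from AO × BO: 1/4 AB, 1/4 AO, 1/4 BO, 1/4 OO.
Crossing each possibility with the father AA and summing P(type A): 1/4·1/2 + 1/4·1 + 1/4·1/2 + 1/4·1 = 3/4.

3/4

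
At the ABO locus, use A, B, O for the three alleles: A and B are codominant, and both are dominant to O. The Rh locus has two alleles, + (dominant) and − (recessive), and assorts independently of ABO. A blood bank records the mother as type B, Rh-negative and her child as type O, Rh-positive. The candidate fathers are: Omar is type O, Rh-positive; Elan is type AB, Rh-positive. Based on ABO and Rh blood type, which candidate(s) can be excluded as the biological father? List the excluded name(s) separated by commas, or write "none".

Elan

A candidate is excluded only if no genotype consistent with his phenotype could produce a type O, Rh-positive child with a type B, Rh-negative mother.
Elan (type AB, Rh+): no genotype consistent with that phenotype can produce a type-O Rh+ child with a type-B mother.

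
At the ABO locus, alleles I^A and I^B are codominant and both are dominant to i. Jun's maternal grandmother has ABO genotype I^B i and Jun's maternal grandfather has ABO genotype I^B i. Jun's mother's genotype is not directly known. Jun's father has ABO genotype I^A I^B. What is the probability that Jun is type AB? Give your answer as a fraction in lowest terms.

1/4

Jun's mother's ABO genotype from I^B i × I^B i: 1/4 I^B I^B, 1/2 I^B i, 1/4 i i.
Crossing each possibility with the father I^A I^B and summing P(type AB): 1/4·1/2 + 1/2·1/4 + 1/4·0 = 1/4.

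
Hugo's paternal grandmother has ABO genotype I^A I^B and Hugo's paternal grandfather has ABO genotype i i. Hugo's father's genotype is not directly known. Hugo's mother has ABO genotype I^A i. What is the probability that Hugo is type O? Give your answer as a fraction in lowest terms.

1/4

Hugo's father's ABO genotype from I^A I^B × i i: 1/2 I^A i, 1/2 I^B i.
Crossing each possibility with the mother I^A i and summing P(type O): 1/2·1/4 + 1/2·1/4 = 1/4.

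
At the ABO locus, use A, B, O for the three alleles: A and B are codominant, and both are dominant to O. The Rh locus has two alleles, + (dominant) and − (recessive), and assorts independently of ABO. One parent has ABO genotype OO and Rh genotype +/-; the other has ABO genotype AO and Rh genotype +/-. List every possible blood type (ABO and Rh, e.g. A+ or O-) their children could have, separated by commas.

Gametes from OO × AO give offspring ABO genotypes AO, OO, i.e. phenotypes O, A.
Rh cross +/- × +/- → phenotypes Rh+, Rh-.
Combining independently: O+, O-, A+, A-.

O+, O-, A+, A-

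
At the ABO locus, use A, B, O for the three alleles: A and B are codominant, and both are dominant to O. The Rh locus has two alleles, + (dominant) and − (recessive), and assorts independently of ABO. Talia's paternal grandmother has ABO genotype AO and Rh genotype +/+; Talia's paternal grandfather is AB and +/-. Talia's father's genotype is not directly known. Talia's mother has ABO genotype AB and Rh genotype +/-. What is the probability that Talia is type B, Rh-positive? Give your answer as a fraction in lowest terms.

Talia's father's ABO genotype from AO × AB: 1/4 AA, 1/4 AB, 1/4 AO, 1/4 BO.
Crossing each possibility with the mother AB and summing P(type B): 1/4·0 + 1/4·1/4 + 1/4·1/4 + 1/4·1/2 = 1/4.
Similarly for Rh via the father's Rh distribution: P(Rh+) = 7/8.
Independent loci: 1/4 × 7/8 = 7/32.

7/32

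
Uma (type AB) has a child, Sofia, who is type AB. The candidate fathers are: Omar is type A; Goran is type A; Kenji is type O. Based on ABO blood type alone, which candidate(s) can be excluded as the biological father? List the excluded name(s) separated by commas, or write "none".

A candidate is excluded only if no genotype consistent with his phenotype could produce a type AB child with a type AB mother.
Kenji (type O): no genotype consistent with that phenotype can produce a type-AB child with a type-AB mother.

Kenji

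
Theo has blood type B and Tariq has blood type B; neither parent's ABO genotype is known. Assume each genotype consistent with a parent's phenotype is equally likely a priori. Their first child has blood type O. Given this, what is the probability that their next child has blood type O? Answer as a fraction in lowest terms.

Possible genotypes: Theo ∈ {BB, BO}; Tariq ∈ {BB, BO}.
Weight each parental genotype pair by prior × P(type-O child):
  BO × BO: posterior weight 1; P(next child type O) = 1/4.
Weighted sum = 1/4.

1/4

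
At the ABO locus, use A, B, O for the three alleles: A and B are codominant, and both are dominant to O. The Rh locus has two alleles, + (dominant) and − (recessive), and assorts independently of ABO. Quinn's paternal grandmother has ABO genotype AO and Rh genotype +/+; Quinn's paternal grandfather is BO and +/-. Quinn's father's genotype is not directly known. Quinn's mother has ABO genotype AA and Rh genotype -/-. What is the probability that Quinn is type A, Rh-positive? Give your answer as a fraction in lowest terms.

9/16

Quinn's father's ABO genotype from AO × BO: 1/4 AB, 1/4 AO, 1/4 BO, 1/4 OO.
Crossing each possibility with the mother AA and summing P(type A): 1/4·1/2 + 1/4·1 + 1/4·1/2 + 1/4·1 = 3/4.
Similarly for Rh via the father's Rh distribution: P(Rh+) = 3/4.
Independent loci: 3/4 × 3/4 = 9/16.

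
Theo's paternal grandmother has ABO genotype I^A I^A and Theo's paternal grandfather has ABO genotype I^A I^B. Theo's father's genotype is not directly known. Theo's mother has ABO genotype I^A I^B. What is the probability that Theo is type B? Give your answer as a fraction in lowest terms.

1/8

Theo's father's ABO genotype from I^A I^A × I^A I^B: 1/2 I^A I^A, 1/2 I^A I^B.
Crossing each possibility with the mother I^A I^B and summing P(type B): 1/2·0 + 1/2·1/4 = 1/8.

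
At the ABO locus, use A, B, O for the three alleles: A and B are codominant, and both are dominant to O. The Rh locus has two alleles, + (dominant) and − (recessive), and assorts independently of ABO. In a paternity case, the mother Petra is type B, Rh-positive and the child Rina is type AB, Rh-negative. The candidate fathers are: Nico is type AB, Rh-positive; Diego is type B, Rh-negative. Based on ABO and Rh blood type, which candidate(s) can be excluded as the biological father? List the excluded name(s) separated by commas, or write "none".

Diego

A candidate is excluded only if no genotype consistent with his phenotype could produce a type AB, Rh-negative child with a type B, Rh-positive mother.
Diego (type B, Rh-): no genotype consistent with that phenotype can produce a type-AB Rh- child with a type-B mother.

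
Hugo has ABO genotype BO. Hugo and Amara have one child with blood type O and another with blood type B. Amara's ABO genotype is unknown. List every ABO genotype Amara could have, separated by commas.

For each candidate genotype of Amara, check whether crossing it with BO can produce every observed child phenotype.
  AA → possible child types {A, AB} ✗
  AB → possible child types {A, B, AB} ✗
  AO → possible child types {O, A, B, AB} ✓
  BB → possible child types {B} ✗
  BO → possible child types {O, B} ✓
  OO → possible child types {O, B} ✓

AO, BO, OO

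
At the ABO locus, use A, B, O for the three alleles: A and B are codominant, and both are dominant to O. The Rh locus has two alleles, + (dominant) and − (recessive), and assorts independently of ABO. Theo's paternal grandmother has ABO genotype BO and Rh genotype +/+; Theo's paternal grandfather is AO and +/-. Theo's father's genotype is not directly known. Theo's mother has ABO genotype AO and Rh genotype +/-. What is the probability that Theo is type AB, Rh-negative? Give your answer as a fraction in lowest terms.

1/64

Theo's father's ABO genotype from BO × AO: 1/4 AB, 1/4 AO, 1/4 BO, 1/4 OO.
Crossing each possibility with the mother AO and summing P(type AB): 1/4·1/4 + 1/4·0 + 1/4·1/4 + 1/4·0 = 1/8.
Similarly for Rh via the father's Rh distribution: P(Rh-) = 1/8.
Independent loci: 1/8 × 1/8 = 1/64.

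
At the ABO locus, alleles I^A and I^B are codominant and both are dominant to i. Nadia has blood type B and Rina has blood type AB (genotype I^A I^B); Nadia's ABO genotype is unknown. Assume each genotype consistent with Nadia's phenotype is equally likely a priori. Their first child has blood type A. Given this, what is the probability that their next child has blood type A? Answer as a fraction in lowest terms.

1/4

Possible genotypes: Nadia ∈ {I^B I^B, I^B i}; Rina ∈ {I^A I^B}.
Weight each parental genotype pair by prior × P(type-A child):
  I^B i × I^A I^B: posterior weight 1; P(next child type A) = 1/4.
Weighted sum = 1/4.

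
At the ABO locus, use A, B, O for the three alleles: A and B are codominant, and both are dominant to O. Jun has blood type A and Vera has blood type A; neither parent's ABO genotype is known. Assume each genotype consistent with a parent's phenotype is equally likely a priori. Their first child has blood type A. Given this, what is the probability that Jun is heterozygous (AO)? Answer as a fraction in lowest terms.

Possible genotypes: Jun ∈ {AA, AO}; Vera ∈ {AA, AO}.
Weight each parental genotype pair by prior × P(type-A child):
  AA × AA: posterior weight 4/15.
  AA × AO: posterior weight 4/15.
  AO × AA: posterior weight 4/15.
  AO × AO: posterior weight 1/5.
Sum the posterior weight over pairs where Jun is AO: 7/15.

7/15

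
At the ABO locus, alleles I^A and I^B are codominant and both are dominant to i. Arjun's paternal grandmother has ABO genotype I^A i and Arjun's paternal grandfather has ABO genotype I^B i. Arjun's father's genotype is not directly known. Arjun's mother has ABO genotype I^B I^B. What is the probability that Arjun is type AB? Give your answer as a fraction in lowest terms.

Arjun's father's ABO genotype from I^A i × I^B i: 1/4 I^A I^B, 1/4 I^A i, 1/4 I^B i, 1/4 i i.
Crossing each possibility with the mother I^B I^B and summing P(type AB): 1/4·1/2 + 1/4·1/2 + 1/4·0 + 1/4·0 = 1/4.

1/4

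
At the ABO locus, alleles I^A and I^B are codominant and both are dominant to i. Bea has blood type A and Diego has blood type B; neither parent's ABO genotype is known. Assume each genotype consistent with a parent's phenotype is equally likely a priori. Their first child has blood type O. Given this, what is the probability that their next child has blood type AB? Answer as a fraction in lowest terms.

1/4

Possible genotypes: Bea ∈ {I^A I^A, I^A i}; Diego ∈ {I^B I^B, I^B i}.
Weight each parental genotype pair by prior × P(type-O child):
  I^A i × I^B i: posterior weight 1; P(next child type AB) = 1/4.
Weighted sum = 1/4.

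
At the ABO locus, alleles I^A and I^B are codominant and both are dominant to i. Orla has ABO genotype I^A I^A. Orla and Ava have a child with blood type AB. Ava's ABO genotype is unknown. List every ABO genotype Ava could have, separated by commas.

For each candidate genotype of Ava, check whether crossing it with I^A I^A can produce every observed child phenotype.
  I^A I^A → possible child types {A} ✗
  I^A I^B → possible child types {A, AB} ✓
  I^A i → possible child types {A} ✗
  I^B I^B → possible child types {AB} ✓
  I^B i → possible child types {A, AB} ✓
  i i → possible child types {A} ✗

I^A I^B, I^B I^B, I^B i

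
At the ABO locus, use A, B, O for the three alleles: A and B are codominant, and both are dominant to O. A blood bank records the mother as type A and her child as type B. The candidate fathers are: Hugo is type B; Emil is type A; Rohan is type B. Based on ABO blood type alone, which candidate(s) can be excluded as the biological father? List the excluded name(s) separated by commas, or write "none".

A candidate is excluded only if no genotype consistent with his phenotype could produce a type B child with a type A mother.
Emil (type A): no genotype consistent with that phenotype can produce a type-B child with a type-A mother.

Emil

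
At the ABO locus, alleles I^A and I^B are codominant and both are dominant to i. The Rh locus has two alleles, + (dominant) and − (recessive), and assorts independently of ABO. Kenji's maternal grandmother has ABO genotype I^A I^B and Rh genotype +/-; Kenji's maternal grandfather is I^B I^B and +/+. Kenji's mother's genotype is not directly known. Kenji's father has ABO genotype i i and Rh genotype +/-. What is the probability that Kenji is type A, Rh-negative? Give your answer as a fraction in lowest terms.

Kenji's mother's ABO genotype from I^A I^B × I^B I^B: 1/2 I^A I^B, 1/2 I^B I^B.
Crossing each possibility with the father i i and summing P(type A): 1/2·1/2 + 1/2·0 = 1/4.
Similarly for Rh via the mother's Rh distribution: P(Rh-) = 1/8.
Independent loci: 1/4 × 1/8 = 1/32.

1/32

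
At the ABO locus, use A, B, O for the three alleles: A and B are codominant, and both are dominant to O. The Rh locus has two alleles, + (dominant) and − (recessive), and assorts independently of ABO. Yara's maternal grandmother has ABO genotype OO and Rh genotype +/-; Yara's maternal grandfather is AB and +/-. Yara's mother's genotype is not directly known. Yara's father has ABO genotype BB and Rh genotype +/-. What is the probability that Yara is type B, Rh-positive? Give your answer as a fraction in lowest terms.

9/16

Yara's mother's ABO genotype from OO × AB: 1/2 AO, 1/2 BO.
Crossing each possibility with the father BB and summing P(type B): 1/2·1/2 + 1/2·1 = 3/4.
Similarly for Rh via the mother's Rh distribution: P(Rh+) = 3/4.
Independent loci: 3/4 × 3/4 = 9/16.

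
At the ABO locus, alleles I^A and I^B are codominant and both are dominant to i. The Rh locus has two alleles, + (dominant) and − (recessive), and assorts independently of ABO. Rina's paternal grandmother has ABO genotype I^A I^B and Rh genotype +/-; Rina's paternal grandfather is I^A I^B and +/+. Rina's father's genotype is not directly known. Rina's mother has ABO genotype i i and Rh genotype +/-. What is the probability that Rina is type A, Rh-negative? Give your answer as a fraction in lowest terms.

Rina's father's ABO genotype from I^A I^B × I^A I^B: 1/4 I^A I^A, 1/2 I^A I^B, 1/4 I^B I^B.
Crossing each possibility with the mother i i and summing P(type A): 1/4·1 + 1/2·1/2 + 1/4·0 = 1/2.
Similarly for Rh via the father's Rh distribution: P(Rh-) = 1/8.
Independent loci: 1/2 × 1/8 = 1/16.

1/16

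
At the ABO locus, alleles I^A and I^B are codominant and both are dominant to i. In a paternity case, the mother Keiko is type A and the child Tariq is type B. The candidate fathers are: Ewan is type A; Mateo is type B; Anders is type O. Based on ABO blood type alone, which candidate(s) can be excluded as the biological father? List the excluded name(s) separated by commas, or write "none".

A candidate is excluded only if no genotype consistent with his phenotype could produce a type B child with a type A mother.
Ewan (type A): no genotype consistent with that phenotype can produce a type-B child with a type-A mother.
Anders (type O): no genotype consistent with that phenotype can produce a type-B child with a type-A mother.

Ewan, Anders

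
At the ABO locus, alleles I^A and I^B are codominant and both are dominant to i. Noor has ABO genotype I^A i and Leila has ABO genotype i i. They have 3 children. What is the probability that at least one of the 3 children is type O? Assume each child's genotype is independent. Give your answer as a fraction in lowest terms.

7/8

ABO cross I^A i × i i → 1/2 O, 1/2 A.
So P(type O) = 1/2 per child.
P(none) = (1/2)^3 = 1/8; P(at least one) = 1 − 1/8 = 7/8.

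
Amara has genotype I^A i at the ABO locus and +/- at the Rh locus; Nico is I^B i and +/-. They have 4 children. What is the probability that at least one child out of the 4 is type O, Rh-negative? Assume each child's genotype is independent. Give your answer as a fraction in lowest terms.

ABO cross I^A i × I^B i → 1/4 O, 1/4 A, 1/4 B, 1/4 AB.
Rh cross +/- × +/- → 3/4 Rh+, 1/4 Rh-; so P(type O, Rh-negative) = 1/4 × 1/4 = 1/16 per child.
P(none) = (15/16)^4 = 50625/65536; P(at least one) = 1 − 50625/65536 = 14911/65536.

14911/65536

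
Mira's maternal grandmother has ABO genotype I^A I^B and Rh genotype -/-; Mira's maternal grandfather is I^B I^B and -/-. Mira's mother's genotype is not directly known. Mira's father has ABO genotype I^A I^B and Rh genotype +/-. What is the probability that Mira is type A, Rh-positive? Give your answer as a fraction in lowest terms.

Mira's mother's ABO genotype from I^A I^B × I^B I^B: 1/2 I^A I^B, 1/2 I^B I^B.
Crossing each possibility with the father I^A I^B and summing P(type A): 1/2·1/4 + 1/2·0 = 1/8.
Similarly for Rh via the mother's Rh distribution: P(Rh+) = 1/2.
Independent loci: 1/8 × 1/2 = 1/16.

1/16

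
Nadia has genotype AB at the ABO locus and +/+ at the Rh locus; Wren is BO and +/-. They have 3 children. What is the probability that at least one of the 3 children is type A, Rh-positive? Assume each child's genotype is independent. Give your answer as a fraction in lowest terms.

37/64

ABO cross AB × BO → 1/4 A, 1/2 B, 1/4 AB.
Rh cross +/+ × +/- → 1 Rh+; so P(type A, Rh-positive) = 1/4 × 1 = 1/4 per child.
P(none) = (3/4)^3 = 27/64; P(at least one) = 1 − 27/64 = 37/64.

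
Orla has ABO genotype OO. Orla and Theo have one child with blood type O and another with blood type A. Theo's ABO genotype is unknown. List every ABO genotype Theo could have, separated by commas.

For each candidate genotype of Theo, check whether crossing it with OO can produce every observed child phenotype.
  AA → possible child types {A} ✗
  AB → possible child types {A, B} ✗
  AO → possible child types {O, A} ✓
  BB → possible child types {B} ✗
  BO → possible child types {O, B} ✗
  OO → possible child types {O} ✗

AO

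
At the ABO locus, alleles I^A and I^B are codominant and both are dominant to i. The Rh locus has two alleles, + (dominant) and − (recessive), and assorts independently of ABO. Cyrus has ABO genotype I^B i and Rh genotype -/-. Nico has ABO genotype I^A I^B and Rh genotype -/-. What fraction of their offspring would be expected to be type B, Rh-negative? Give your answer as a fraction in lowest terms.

ABO cross I^B i × I^A I^B → offspring phenotypes: 1/4 A, 1/2 B, 1/4 AB.
Rh cross -/- × -/- → 1 Rh-.
Independent loci: P(type B, Rh-negative) = 1/2 × 1 = 1/2.

1/2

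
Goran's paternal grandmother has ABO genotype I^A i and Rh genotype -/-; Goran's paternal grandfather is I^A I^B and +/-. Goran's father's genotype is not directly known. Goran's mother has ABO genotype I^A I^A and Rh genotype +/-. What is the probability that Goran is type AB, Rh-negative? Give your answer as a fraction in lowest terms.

3/32

Goran's father's ABO genotype from I^A i × I^A I^B: 1/4 I^A I^A, 1/4 I^A I^B, 1/4 I^A i, 1/4 I^B i.
Crossing each possibility with the mother I^A I^A and summing P(type AB): 1/4·0 + 1/4·1/2 + 1/4·0 + 1/4·1/2 = 1/4.
Similarly for Rh via the father's Rh distribution: P(Rh-) = 3/8.
Independent loci: 1/4 × 3/8 = 3/32.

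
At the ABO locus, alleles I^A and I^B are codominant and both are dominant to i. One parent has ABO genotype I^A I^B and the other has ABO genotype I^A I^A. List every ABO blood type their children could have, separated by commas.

Gametes from I^A I^B × I^A I^A give offspring ABO genotypes I^A I^A, I^A I^B, i.e. phenotypes A, AB.

A, AB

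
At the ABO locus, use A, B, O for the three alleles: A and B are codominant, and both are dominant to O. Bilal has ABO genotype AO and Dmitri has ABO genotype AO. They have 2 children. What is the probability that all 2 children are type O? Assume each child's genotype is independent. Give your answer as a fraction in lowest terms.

1/16

ABO cross AO × AO → 1/4 O, 3/4 A.
So P(type O) = 1/4 per child.
All 2 independent: (1/4)^2 = 1/16.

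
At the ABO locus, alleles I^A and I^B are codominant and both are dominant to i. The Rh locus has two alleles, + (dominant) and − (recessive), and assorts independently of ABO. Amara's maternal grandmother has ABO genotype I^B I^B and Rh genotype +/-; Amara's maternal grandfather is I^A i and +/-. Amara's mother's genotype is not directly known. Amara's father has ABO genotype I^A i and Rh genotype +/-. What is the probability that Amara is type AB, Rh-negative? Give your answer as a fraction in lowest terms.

Amara's mother's ABO genotype from I^B I^B × I^A i: 1/2 I^A I^B, 1/2 I^B i.
Crossing each possibility with the father I^A i and summing P(type AB): 1/2·1/4 + 1/2·1/4 = 1/4.
Similarly for Rh via the mother's Rh distribution: P(Rh-) = 1/4.
Independent loci: 1/4 × 1/4 = 1/16.

1/16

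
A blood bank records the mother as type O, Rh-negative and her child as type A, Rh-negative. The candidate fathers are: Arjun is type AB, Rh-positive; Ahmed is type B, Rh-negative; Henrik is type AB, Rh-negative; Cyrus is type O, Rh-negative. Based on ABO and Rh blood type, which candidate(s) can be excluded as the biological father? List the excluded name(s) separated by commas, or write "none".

A candidate is excluded only if no genotype consistent with his phenotype could produce a type A, Rh-negative child with a type O, Rh-negative mother.
Ahmed (type B, Rh-): no genotype consistent with that phenotype can produce a type-A Rh- child with a type-O mother.
Cyrus (type O, Rh-): no genotype consistent with that phenotype can produce a type-A Rh- child with a type-O mother.

Ahmed, Cyrus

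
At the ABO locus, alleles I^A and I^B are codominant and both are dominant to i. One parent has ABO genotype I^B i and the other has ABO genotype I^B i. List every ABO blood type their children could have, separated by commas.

O, B

Gametes from I^B i × I^B i give offspring ABO genotypes I^B I^B, I^B i, i i, i.e. phenotypes O, B.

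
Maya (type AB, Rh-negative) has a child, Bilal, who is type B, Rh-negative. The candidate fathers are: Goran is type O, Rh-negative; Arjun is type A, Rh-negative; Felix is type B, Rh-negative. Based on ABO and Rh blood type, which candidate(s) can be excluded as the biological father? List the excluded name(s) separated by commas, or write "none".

none

A candidate is excluded only if no genotype consistent with his phenotype could produce a type B, Rh-negative child with a type AB, Rh-negative mother.
Every candidate has at least one consistent genotype combination, so none can be excluded.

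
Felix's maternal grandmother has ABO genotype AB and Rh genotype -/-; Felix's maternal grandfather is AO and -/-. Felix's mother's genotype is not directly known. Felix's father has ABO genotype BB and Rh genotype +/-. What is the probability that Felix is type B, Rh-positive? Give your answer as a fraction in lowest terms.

Felix's mother's ABO genotype from AB × AO: 1/4 AA, 1/4 AB, 1/4 AO, 1/4 BO.
Crossing each possibility with the father BB and summing P(type B): 1/4·0 + 1/4·1/2 + 1/4·1/2 + 1/4·1 = 1/2.
Similarly for Rh via the mother's Rh distribution: P(Rh+) = 1/2.
Independent loci: 1/2 × 1/2 = 1/4.

1/4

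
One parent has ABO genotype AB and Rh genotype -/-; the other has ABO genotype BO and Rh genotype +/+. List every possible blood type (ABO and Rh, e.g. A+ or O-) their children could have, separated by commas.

A+, B+, AB+

Gametes from AB × BO give offspring ABO genotypes AB, AO, BB, BO, i.e. phenotypes A, B, AB.
Rh cross -/- × +/+ → phenotypes Rh+.
Combining independently: A+, B+, AB+.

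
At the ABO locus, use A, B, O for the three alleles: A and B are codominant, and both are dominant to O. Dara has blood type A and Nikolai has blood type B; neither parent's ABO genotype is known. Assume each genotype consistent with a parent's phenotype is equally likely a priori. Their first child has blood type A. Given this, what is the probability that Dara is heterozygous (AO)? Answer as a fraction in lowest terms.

1/3

Possible genotypes: Dara ∈ {AA, AO}; Nikolai ∈ {BB, BO}.
Weight each parental genotype pair by prior × P(type-A child):
  AA × BO: posterior weight 2/3.
  AO × BO: posterior weight 1/3.
Sum the posterior weight over pairs where Dara is AO: 1/3.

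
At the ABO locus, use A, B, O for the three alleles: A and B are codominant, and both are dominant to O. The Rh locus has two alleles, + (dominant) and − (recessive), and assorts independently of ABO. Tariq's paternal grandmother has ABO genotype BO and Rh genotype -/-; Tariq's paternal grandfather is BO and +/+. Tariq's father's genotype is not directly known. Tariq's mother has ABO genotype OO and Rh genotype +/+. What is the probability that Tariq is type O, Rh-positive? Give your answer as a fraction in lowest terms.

Tariq's father's ABO genotype from BO × BO: 1/4 BB, 1/2 BO, 1/4 OO.
Crossing each possibility with the mother OO and summing P(type O): 1/4·0 + 1/2·1/2 + 1/4·1 = 1/2.
Similarly for Rh via the father's Rh distribution: P(Rh+) = 1.
Independent loci: 1/2 × 1 = 1/2.

1/2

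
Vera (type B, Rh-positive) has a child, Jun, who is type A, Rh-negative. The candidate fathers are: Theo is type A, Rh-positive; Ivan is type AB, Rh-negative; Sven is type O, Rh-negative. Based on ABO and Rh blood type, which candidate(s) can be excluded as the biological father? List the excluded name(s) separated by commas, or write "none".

A candidate is excluded only if no genotype consistent with his phenotype could produce a type A, Rh-negative child with a type B, Rh-positive mother.
Sven (type O, Rh-): no genotype consistent with that phenotype can produce a type-A Rh- child with a type-B mother.

Sven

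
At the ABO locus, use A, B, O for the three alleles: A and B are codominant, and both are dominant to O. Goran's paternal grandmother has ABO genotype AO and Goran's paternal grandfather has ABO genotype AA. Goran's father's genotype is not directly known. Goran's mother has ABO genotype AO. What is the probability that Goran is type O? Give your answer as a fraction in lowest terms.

Goran's father's ABO genotype from AO × AA: 1/2 AA, 1/2 AO.
Crossing each possibility with the mother AO and summing P(type O): 1/2·0 + 1/2·1/4 = 1/8.

1/8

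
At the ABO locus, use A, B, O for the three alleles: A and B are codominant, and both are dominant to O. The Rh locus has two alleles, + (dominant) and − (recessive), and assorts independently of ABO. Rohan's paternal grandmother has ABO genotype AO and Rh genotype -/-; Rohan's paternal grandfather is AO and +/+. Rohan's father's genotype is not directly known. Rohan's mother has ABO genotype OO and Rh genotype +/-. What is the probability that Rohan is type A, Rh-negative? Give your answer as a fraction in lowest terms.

1/8

Rohan's father's ABO genotype from AO × AO: 1/4 AA, 1/2 AO, 1/4 OO.
Crossing each possibility with the mother OO and summing P(type A): 1/4·1 + 1/2·1/2 + 1/4·0 = 1/2.
Similarly for Rh via the father's Rh distribution: P(Rh-) = 1/4.
Independent loci: 1/2 × 1/4 = 1/8.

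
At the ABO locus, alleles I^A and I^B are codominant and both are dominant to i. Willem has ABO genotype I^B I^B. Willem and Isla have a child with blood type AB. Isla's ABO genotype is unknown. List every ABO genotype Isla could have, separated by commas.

I^A I^A, I^A I^B, I^A i

For each candidate genotype of Isla, check whether crossing it with I^B I^B can produce every observed child phenotype.
  I^A I^A → possible child types {AB} ✓
  I^A I^B → possible child types {B, AB} ✓
  I^A i → possible child types {B, AB} ✓
  I^B I^B → possible child types {B} ✗
  I^B i → possible child types {B} ✗
  i i → possible child types {B} ✗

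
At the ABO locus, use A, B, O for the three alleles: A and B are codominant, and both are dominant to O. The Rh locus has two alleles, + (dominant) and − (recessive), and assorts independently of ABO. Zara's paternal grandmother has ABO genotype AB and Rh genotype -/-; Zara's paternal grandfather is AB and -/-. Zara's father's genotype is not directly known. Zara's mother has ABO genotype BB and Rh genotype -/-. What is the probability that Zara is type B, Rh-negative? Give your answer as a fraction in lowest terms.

Zara's father's ABO genotype from AB × AB: 1/4 AA, 1/2 AB, 1/4 BB.
Crossing each possibility with the mother BB and summing P(type B): 1/4·0 + 1/2·1/2 + 1/4·1 = 1/2.
Similarly for Rh via the father's Rh distribution: P(Rh-) = 1.
Independent loci: 1/2 × 1 = 1/2.

1/2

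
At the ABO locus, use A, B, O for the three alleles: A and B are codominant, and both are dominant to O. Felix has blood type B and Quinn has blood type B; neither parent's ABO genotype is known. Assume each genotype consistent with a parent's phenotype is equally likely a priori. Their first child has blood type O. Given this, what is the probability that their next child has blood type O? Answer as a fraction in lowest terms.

Possible genotypes: Felix ∈ {BB, BO}; Quinn ∈ {BB, BO}.
Weight each parental genotype pair by prior × P(type-O child):
  BO × BO: posterior weight 1; P(next child type O) = 1/4.
Weighted sum = 1/4.

1/4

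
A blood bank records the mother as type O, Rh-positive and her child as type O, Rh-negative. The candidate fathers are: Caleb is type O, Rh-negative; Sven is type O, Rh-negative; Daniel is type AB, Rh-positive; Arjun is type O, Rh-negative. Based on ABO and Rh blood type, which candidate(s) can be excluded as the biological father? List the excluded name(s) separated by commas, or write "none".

Daniel

A candidate is excluded only if no genotype consistent with his phenotype could produce a type O, Rh-negative child with a type O, Rh-positive mother.
Daniel (type AB, Rh+): no genotype consistent with that phenotype can produce a type-O Rh- child with a type-O mother.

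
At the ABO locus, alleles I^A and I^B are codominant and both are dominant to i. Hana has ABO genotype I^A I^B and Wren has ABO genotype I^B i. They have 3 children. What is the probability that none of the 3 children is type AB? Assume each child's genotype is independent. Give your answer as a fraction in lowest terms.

27/64

ABO cross I^A I^B × I^B i → 1/4 A, 1/2 B, 1/4 AB.
So P(type AB) = 1/4 per child.
P(not type AB) = 3/4 for one child; (3/4)^3 = 27/64.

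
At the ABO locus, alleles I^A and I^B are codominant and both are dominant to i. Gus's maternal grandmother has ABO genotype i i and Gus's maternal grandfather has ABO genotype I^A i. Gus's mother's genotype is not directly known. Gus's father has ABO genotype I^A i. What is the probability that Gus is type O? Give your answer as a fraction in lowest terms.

3/8

Gus's mother's ABO genotype from i i × I^A i: 1/2 I^A i, 1/2 i i.
Crossing each possibility with the father I^A i and summing P(type O): 1/2·1/4 + 1/2·1/2 = 3/8.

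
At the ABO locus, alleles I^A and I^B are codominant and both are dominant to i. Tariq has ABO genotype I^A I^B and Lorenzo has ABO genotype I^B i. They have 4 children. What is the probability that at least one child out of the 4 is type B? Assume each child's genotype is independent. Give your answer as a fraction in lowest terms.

ABO cross I^A I^B × I^B i → 1/4 A, 1/2 B, 1/4 AB.
So P(type B) = 1/2 per child.
P(none) = (1/2)^4 = 1/16; P(at least one) = 1 − 1/16 = 15/16.

15/16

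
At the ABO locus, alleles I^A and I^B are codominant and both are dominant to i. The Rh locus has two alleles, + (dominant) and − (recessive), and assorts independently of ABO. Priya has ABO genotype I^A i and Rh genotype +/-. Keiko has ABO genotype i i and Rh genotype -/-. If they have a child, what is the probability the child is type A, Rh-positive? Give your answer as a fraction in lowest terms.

ABO cross I^A i × i i → offspring phenotypes: 1/2 O, 1/2 A.
Rh cross +/- × -/- → 1/2 Rh+, 1/2 Rh-.
Independent loci: P(type A, Rh-positive) = 1/2 × 1/2 = 1/4.

1/4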